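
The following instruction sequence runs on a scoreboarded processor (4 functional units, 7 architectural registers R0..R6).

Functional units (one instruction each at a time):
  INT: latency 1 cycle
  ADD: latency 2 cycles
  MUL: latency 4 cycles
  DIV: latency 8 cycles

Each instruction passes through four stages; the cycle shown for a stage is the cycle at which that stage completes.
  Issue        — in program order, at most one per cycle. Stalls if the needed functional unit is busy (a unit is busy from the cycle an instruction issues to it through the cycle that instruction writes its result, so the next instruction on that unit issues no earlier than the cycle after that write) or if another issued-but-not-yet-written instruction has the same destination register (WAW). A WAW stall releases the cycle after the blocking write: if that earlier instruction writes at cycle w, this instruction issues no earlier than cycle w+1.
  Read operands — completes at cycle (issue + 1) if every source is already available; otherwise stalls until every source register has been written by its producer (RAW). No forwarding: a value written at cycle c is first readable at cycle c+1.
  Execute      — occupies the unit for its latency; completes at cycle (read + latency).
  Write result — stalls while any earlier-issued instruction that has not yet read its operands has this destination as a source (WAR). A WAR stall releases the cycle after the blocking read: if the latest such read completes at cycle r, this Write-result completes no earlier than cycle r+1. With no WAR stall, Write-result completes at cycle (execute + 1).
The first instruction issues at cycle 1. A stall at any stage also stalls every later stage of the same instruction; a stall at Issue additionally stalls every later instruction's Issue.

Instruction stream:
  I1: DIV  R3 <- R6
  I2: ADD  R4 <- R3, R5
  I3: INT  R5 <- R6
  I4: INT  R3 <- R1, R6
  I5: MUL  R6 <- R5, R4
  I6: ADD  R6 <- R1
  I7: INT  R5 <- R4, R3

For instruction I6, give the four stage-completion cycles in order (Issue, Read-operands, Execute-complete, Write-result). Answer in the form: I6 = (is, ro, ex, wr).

[I1] 1/2/10/11
[I2] 2/12/14/15  (RAW R3: wait I1 write@11)
[I3] 3/4/5/13  (WAR R5: wait I2 read@12)
[I4] 14/15/16/17  (struct: INT busy until I3 writes@13)
[I5] 15/16/20/21
[I6] 22/23/25/26  (WAW R6: wait I5 write@21)
[I7] 23/24/25/26

I6 = (22, 23, 25, 26)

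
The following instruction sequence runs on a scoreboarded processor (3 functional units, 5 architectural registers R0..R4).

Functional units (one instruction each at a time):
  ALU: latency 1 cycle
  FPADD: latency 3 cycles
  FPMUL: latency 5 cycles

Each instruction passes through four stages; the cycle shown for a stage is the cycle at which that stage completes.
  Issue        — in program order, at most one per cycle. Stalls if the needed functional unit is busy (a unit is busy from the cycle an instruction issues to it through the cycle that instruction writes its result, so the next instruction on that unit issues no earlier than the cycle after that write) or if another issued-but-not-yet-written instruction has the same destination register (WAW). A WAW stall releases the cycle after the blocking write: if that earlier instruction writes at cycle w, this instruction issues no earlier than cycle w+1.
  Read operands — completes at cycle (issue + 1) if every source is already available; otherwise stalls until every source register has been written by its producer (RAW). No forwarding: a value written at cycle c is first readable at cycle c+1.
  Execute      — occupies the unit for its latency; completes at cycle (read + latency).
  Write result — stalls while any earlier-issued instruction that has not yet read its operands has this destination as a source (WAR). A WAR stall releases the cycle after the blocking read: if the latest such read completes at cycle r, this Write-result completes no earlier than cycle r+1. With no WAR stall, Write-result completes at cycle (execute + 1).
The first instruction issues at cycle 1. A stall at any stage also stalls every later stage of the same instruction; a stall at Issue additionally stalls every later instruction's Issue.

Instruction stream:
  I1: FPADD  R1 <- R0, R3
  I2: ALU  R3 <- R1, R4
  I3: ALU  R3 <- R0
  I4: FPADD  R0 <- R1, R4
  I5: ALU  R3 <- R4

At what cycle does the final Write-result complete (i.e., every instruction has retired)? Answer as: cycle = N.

I1 -> (1, 2, 5, 6)
I2 -> (2, 7, 8, 9)  // RAW R1: wait I1 write@6
I3 -> (10, 11, 12, 13)  // struct: ALU busy until I2 writes@9
I4 -> (11, 12, 15, 16)
I5 -> (14, 15, 16, 17)  // struct: ALU busy until I3 writes@13

cycle = 17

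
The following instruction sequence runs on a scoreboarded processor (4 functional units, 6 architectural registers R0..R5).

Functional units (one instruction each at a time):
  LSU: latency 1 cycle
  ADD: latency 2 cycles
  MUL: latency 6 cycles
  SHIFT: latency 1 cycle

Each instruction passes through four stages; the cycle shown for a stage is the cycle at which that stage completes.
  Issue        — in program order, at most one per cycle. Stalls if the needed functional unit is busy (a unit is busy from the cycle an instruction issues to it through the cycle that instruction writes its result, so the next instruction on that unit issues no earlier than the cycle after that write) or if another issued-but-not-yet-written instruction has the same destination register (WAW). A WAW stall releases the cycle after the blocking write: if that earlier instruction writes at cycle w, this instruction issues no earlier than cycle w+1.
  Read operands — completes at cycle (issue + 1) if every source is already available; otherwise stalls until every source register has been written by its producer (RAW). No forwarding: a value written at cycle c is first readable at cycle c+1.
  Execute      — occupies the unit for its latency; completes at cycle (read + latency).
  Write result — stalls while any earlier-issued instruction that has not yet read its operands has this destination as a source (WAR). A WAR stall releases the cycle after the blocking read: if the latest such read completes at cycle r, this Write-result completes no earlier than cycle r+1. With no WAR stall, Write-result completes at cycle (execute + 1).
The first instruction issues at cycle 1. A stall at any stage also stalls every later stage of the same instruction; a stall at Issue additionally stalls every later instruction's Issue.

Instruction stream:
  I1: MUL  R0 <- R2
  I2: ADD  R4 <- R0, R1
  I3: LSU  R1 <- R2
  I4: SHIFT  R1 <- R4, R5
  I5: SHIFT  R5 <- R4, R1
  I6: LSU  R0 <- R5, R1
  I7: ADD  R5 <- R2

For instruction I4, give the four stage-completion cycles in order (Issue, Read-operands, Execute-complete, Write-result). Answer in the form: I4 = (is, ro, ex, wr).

I4 = (12, 14, 15, 16)

c1: I1 issues→MUL
c2: I1 reads, I2 issues→ADD
c3: I3 issues→LSU
c4: I3 reads
c5: I3 exec-done
c8: I1 exec-done
c9: I1 writes R0
c10: I2 reads
c11: I3 writes R1
c12: I2 exec-done, I4 issues→SHIFT
c13: I2 writes R4
c14: I4 reads
c15: I4 exec-done
c16: I4 writes R1
c17: I5 issues→SHIFT
c18: I5 reads, I6 issues→LSU
c19: I5 exec-done
c20: I5 writes R5
c21: I6 reads, I7 issues→ADD
c22: I6 exec-done, I7 reads
c23: I6 writes R0
c24: I7 exec-done
c25: I7 writes R5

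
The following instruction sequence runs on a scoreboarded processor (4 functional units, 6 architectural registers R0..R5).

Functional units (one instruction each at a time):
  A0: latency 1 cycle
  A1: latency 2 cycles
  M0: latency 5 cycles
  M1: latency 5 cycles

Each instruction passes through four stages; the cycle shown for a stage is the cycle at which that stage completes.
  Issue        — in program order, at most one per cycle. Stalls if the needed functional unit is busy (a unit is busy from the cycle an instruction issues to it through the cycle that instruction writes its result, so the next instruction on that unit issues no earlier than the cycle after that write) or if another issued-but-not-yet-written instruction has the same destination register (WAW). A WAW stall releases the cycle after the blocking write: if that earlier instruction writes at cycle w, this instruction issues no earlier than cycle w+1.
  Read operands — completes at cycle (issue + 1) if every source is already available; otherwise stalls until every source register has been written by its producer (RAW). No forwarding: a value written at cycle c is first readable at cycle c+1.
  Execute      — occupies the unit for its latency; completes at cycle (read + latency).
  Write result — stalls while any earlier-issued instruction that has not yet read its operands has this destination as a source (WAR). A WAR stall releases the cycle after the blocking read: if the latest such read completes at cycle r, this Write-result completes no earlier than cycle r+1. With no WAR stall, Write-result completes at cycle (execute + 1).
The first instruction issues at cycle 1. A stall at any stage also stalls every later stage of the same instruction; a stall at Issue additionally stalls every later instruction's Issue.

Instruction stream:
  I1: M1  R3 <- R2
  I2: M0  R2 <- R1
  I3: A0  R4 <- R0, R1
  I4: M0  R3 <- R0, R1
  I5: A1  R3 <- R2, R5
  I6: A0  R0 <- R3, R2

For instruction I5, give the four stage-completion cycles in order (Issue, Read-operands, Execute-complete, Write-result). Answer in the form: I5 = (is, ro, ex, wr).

I5 = (18, 19, 21, 22)

I1 -> (1, 2, 7, 8)
I2 -> (2, 3, 8, 9)
I3 -> (3, 4, 5, 6)
I4 -> (10, 11, 16, 17)  // struct: M0 busy until I2 writes@9
I5 -> (18, 19, 21, 22)  // WAW R3: wait I4 write@17
I6 -> (19, 23, 24, 25)  // RAW R3: wait I5 write@22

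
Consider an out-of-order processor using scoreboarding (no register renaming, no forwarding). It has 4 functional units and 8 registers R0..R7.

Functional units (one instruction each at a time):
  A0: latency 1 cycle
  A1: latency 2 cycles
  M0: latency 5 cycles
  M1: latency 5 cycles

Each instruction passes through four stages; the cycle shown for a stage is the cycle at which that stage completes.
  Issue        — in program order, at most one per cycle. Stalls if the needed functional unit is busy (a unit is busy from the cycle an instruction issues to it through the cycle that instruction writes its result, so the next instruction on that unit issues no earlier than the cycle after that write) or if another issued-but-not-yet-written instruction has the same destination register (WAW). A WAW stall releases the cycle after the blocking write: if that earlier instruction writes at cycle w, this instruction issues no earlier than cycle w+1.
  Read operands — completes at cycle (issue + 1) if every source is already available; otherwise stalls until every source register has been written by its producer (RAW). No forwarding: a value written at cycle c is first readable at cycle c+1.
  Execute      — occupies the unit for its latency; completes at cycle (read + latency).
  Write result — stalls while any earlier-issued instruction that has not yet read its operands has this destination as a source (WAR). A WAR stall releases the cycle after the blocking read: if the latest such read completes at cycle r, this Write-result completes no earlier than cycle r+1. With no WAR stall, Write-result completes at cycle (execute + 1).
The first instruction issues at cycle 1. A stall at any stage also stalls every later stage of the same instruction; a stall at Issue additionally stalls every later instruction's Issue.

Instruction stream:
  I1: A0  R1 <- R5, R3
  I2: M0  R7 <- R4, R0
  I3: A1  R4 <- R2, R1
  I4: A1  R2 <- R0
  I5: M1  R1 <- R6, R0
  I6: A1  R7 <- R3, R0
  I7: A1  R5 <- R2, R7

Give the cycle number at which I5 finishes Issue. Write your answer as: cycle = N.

c1: I1 issues→A0
c2: I1 reads · I2 issues→M0
c3: I1 exec-done · I2 reads · I3 issues→A1
c4: I1 writes R1
c5: I3 reads
c7: I3 exec-done
c8: I2 exec-done · I3 writes R4
c9: I2 writes R7 · I4 issues→A1
c10: I4 reads · I5 issues→M1
c11: I5 reads
c12: I4 exec-done
c13: I4 writes R2
c14: I6 issues→A1
c15: I6 reads
c16: I5 exec-done
c17: I5 writes R1 · I6 exec-done
c18: I6 writes R7
c19: I7 issues→A1
c20: I7 reads
c22: I7 exec-done
c23: I7 writes R5

cycle = 10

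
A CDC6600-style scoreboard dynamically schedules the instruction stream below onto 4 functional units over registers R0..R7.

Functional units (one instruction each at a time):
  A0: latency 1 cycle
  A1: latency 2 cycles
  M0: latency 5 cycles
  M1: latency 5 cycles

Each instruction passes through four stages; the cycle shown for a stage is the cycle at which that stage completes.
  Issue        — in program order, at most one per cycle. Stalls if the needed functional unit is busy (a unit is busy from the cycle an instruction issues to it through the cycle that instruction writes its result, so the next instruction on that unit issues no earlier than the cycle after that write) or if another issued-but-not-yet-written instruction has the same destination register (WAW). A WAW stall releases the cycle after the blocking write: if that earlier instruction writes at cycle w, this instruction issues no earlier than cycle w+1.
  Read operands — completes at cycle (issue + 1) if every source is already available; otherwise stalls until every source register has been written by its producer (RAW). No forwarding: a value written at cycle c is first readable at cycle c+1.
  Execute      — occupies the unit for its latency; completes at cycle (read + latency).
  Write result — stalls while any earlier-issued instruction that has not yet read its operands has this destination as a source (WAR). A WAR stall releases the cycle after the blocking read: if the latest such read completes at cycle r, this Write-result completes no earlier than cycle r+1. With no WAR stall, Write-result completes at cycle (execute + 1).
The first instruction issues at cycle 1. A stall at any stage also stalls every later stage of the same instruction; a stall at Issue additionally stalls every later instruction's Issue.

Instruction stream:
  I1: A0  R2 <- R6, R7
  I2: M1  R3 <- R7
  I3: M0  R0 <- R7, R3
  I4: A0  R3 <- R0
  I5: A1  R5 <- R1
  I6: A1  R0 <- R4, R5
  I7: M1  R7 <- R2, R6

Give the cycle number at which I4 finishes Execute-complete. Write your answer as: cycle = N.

1) issue 1, read 2, done 3, write 4
2) issue 2, read 3, done 8, write 9
3) issue 3, read 10, done 15, write 16  <RAW R3: wait I2 write@9>
4) issue 10, read 17, done 18, write 19  <WAW R3: wait I2 write@9 / RAW R0: wait I3 write@16>
5) issue 11, read 12, done 14, write 15
6) issue 17, read 18, done 20, write 21  <WAW R0: wait I3 write@16>
7) issue 18, read 19, done 24, write 25

cycle = 18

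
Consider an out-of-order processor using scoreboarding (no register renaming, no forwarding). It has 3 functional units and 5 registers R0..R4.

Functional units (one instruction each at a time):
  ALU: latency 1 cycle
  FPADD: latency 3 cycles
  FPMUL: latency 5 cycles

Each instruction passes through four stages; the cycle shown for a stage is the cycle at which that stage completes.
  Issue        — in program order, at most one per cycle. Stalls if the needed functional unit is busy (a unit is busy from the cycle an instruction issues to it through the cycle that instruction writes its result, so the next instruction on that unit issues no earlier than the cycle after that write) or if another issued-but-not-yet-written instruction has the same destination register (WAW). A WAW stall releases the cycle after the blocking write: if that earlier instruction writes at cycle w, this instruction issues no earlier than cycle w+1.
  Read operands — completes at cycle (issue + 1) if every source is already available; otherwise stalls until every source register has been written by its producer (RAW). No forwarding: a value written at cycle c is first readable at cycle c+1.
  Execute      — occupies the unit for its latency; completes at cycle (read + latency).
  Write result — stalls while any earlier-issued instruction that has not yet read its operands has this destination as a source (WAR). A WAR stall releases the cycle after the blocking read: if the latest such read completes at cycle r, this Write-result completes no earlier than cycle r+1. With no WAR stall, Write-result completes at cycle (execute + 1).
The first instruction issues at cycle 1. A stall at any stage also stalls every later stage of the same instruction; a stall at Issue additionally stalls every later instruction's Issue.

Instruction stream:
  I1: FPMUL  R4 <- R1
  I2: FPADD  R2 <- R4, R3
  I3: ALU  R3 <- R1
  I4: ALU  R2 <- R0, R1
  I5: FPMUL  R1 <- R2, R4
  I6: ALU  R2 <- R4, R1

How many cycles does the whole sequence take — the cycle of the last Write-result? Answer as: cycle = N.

  I1 | 1 | 2 | 7 | 8
  I2 | 2 | 9 | 12 | 13   RAW R4: wait I1 write@8
  I3 | 3 | 4 | 5 | 10   WAR R3: wait I2 read@9
  I4 | 14 | 15 | 16 | 17   WAW R2: wait I2 write@13
  I5 | 15 | 18 | 23 | 24   RAW R2: wait I4 write@17
  I6 | 18 | 25 | 26 | 27   struct: ALU busy until I4 writes@17 · RAW R1: wait I5 write@24

cycle = 27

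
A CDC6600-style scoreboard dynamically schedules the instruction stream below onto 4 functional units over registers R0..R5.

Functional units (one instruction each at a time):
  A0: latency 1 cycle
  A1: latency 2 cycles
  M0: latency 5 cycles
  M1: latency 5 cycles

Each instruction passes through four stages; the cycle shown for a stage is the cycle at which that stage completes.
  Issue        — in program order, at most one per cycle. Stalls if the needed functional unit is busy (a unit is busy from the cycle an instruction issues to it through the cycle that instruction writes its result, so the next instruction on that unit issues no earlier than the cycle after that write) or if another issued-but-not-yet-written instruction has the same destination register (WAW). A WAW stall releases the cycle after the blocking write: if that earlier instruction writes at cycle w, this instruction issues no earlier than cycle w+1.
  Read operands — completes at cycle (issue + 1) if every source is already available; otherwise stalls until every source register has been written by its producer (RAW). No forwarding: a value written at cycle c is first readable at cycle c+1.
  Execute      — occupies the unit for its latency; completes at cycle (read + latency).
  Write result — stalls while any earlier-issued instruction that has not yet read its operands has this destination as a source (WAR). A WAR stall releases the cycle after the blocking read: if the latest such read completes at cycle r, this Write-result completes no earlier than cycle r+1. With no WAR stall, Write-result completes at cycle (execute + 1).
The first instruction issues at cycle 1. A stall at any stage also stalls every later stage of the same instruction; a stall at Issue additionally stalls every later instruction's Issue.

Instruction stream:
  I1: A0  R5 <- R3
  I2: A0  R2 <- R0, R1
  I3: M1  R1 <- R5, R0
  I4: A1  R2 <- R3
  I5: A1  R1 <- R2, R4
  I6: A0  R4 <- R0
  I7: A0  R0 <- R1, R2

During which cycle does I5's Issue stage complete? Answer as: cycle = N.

cycle = 14

[I1] 1/2/3/4
[I2] 5/6/7/8  (struct: A0 busy until I1 writes@4)
[I3] 6/7/12/13
[I4] 9/10/12/13  (WAW R2: wait I2 write@8)
[I5] 14/15/17/18  (struct: A1 busy until I4 writes@13)
[I6] 15/16/17/18
[I7] 19/20/21/22  (struct: A0 busy until I6 writes@18)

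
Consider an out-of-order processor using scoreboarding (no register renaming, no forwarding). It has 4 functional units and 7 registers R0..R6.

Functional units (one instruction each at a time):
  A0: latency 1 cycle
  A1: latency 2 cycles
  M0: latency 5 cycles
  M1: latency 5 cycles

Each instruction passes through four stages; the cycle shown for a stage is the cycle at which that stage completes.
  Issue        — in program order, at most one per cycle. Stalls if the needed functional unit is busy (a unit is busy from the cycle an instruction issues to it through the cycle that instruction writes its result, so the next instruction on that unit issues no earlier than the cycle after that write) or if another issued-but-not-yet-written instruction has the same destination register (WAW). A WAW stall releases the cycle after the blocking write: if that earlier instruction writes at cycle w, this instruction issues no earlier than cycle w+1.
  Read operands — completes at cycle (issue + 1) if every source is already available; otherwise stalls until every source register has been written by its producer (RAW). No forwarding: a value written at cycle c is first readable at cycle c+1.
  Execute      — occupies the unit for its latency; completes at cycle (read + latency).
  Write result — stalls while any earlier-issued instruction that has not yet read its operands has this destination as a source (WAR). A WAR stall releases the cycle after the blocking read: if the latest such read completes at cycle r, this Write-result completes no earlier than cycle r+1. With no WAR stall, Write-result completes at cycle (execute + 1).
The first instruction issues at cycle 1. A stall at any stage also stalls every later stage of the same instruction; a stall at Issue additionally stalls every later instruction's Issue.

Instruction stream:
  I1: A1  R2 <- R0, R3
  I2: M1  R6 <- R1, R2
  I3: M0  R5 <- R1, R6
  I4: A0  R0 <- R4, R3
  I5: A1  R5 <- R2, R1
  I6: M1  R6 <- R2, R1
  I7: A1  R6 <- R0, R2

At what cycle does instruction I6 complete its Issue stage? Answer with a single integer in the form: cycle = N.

cycle 1: I1→A1
cycle 2: I1 RO · I2→M1
cycle 3: I3→M0
cycle 4: I1 EX · I4→A0
cycle 5: I1 WR R2 · I4 RO
cycle 6: I2 RO · I4 EX
cycle 7: I4 WR R0
cycle 11: I2 EX
cycle 12: I2 WR R6
cycle 13: I3 RO
cycle 18: I3 EX
cycle 19: I3 WR R5
cycle 20: I5→A1
cycle 21: I5 RO · I6→M1
cycle 22: I6 RO
cycle 23: I5 EX
cycle 24: I5 WR R5
cycle 27: I6 EX
cycle 28: I6 WR R6
cycle 29: I7→A1
cycle 30: I7 RO
cycle 32: I7 EX
cycle 33: I7 WR R6

cycle = 21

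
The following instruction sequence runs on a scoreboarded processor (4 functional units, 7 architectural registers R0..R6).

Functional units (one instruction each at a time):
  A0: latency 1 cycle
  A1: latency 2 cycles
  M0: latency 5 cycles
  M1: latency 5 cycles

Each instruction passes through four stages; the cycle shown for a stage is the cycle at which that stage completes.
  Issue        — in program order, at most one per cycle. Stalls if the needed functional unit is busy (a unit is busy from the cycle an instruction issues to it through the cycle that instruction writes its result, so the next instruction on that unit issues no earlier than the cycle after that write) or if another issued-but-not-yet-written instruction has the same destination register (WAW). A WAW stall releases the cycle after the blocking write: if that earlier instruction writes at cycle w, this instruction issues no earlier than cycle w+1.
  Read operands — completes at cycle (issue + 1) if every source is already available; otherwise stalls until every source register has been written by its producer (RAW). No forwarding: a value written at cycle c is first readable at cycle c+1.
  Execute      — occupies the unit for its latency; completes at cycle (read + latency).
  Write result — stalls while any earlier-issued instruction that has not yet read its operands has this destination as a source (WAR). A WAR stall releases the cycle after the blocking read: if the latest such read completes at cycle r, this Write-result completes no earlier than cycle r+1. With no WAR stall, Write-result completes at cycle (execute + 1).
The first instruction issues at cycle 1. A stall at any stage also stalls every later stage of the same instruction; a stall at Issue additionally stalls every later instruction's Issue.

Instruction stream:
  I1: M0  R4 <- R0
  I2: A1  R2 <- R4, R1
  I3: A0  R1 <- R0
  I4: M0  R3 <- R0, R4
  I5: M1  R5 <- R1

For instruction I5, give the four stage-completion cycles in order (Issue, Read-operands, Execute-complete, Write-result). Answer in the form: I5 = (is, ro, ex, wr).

cycle 1: I1→M0
cycle 2: I1 RO; I2→A1
cycle 3: I3→A0
cycle 4: I3 RO
cycle 5: I3 EX
cycle 7: I1 EX
cycle 8: I1 WR R4
cycle 9: I2 RO; I4→M0
cycle 10: I3 WR R1; I4 RO; I5→M1
cycle 11: I2 EX; I5 RO
cycle 12: I2 WR R2
cycle 15: I4 EX
cycle 16: I4 WR R3; I5 EX
cycle 17: I5 WR R5

I5 = (10, 11, 16, 17)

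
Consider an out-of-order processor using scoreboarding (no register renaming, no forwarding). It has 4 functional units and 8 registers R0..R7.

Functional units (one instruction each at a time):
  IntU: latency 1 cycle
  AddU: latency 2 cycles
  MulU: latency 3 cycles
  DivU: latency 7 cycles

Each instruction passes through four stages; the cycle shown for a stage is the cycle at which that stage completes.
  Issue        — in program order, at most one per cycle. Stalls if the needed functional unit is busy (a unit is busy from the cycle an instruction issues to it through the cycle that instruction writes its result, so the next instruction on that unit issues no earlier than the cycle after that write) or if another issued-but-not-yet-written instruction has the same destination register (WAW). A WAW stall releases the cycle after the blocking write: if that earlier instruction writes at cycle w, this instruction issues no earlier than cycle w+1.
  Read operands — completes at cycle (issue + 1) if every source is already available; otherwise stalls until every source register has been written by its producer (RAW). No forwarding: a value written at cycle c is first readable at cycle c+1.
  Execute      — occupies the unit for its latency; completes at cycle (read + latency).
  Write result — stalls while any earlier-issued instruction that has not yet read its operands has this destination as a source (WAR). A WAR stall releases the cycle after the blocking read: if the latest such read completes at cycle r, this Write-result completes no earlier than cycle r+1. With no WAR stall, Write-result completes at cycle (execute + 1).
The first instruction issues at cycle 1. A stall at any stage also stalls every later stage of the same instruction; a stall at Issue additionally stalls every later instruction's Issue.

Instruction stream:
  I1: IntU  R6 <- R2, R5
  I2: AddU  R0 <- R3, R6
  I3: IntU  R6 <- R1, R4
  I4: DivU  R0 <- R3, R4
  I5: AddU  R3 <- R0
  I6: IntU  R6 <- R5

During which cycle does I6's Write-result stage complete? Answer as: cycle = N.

[I1] 1/2/3/4
[I2] 2/5/7/8  (RAW R6: wait I1 write@4)
[I3] 5/6/7/8  (struct: IntU busy until I1 writes@4)
[I4] 9/10/17/18  (WAW R0: wait I2 write@8)
[I5] 10/19/21/22  (RAW R0: wait I4 write@18)
[I6] 11/12/13/14

cycle = 14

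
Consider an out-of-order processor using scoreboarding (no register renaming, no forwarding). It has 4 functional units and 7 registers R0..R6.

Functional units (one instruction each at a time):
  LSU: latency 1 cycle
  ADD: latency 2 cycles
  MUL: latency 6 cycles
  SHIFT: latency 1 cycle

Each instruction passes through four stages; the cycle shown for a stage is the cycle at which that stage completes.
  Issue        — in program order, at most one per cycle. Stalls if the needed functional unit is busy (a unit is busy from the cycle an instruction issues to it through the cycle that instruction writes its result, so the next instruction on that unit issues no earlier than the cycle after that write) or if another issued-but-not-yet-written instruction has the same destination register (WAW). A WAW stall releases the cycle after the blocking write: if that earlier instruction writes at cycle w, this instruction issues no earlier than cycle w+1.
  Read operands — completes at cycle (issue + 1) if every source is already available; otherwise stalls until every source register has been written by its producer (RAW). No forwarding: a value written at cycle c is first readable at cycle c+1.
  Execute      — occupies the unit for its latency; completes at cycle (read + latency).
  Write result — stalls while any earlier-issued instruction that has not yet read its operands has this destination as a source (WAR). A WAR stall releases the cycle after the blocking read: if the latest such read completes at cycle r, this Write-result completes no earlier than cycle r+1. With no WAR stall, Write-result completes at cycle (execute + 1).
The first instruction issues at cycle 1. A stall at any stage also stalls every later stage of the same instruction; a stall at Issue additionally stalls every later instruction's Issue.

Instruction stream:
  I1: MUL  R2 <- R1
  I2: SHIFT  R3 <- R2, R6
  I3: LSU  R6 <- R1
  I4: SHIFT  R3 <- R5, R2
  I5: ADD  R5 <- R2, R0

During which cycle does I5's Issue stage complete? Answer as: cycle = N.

1) issue 1, read 2, done 8, write 9
2) issue 2, read 10, done 11, write 12  <RAW R2: wait I1 write@9>
3) issue 3, read 4, done 5, write 11  <WAR R6: wait I2 read@10>
4) issue 13, read 14, done 15, write 16  <struct: SHIFT busy until I2 writes@12>
5) issue 14, read 15, done 17, write 18

cycle = 14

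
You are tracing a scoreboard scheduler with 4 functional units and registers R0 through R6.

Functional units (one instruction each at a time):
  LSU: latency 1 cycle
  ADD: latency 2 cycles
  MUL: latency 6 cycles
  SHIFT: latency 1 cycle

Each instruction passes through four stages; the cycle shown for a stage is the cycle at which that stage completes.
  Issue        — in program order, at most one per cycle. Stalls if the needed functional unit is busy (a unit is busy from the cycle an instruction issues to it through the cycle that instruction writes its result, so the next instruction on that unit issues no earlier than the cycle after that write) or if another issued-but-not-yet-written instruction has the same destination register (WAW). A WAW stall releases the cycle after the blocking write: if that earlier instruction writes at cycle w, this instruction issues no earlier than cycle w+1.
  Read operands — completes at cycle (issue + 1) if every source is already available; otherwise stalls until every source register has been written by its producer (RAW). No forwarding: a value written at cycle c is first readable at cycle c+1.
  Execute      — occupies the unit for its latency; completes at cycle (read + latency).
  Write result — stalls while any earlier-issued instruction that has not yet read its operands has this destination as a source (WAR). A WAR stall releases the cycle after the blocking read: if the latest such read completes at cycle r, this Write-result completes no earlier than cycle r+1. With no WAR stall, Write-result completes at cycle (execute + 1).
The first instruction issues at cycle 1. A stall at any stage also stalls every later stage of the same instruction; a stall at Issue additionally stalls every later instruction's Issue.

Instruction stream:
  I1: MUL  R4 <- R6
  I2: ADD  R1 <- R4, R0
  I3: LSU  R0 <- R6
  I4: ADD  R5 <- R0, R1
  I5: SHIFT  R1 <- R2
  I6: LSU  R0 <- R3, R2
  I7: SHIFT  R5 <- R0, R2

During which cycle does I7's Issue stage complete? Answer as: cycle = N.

  I1 | 1 | 2 | 8 | 9
  I2 | 2 | 10 | 12 | 13   RAW R4: wait I1 write@9
  I3 | 3 | 4 | 5 | 11   WAR R0: wait I2 read@10
  I4 | 14 | 15 | 17 | 18   struct: ADD busy until I2 writes@13
  I5 | 15 | 16 | 17 | 18
  I6 | 16 | 17 | 18 | 19
  I7 | 19 | 20 | 21 | 22   struct: SHIFT busy until I5 writes@18

cycle = 19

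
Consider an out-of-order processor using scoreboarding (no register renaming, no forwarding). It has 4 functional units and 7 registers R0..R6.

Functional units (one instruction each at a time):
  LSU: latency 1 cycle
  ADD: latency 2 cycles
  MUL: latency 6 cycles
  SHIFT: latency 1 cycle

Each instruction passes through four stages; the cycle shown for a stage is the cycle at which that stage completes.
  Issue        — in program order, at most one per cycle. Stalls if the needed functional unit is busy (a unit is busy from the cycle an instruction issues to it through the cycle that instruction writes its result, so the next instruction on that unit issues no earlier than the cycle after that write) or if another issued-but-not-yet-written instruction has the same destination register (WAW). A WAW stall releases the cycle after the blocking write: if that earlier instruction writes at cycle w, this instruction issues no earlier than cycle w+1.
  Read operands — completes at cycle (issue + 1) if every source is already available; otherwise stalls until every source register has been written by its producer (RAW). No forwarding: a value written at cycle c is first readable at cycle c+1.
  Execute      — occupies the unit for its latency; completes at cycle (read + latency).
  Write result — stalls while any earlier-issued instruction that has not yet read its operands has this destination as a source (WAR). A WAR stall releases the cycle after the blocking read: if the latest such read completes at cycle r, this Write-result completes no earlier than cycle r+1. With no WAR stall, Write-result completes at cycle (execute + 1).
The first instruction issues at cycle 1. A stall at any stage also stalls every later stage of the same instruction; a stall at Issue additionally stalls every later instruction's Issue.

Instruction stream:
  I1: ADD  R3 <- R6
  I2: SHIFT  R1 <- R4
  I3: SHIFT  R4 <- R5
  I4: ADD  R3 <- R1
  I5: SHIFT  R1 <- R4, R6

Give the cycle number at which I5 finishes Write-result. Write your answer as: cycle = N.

[1] I1 dispatched to ADD
[2] I1 operands ready · I2 dispatched to SHIFT
[3] I2 operands ready
[4] I1 complete · I2 complete
[5] R3←I1 · R1←I2
[6] I3 dispatched to SHIFT
[7] I3 operands ready · I4 dispatched to ADD
[8] I3 complete · I4 operands ready
[9] R4←I3
[10] I4 complete · I5 dispatched to SHIFT
[11] R3←I4 · I5 operands ready
[12] I5 complete
[13] R1←I5

cycle = 13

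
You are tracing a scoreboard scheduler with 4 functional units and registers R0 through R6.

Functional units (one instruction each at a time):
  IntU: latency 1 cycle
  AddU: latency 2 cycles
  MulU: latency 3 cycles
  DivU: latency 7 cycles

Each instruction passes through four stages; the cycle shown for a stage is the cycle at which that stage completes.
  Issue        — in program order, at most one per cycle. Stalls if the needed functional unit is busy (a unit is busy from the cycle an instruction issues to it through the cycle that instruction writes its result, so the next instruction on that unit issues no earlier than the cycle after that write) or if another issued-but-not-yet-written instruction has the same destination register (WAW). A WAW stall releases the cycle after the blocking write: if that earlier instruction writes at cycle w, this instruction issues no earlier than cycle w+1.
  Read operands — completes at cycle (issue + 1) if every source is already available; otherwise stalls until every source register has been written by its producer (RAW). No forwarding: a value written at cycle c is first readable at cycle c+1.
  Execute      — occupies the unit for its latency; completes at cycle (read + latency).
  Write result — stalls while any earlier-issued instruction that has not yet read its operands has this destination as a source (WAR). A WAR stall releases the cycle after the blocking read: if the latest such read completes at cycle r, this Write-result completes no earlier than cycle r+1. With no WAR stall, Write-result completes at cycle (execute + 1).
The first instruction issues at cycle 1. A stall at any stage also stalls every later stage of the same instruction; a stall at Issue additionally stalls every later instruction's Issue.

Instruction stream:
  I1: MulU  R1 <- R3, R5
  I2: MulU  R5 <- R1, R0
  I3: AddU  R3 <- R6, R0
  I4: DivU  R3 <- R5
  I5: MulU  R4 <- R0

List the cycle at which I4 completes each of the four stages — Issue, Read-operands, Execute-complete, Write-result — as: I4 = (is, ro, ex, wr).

I4 = (13, 14, 21, 22)

cycle 1: I1→MulU
cycle 2: I1 RO
cycle 5: I1 EX
cycle 6: I1 WR R1
cycle 7: I2→MulU
cycle 8: I2 RO · I3→AddU
cycle 9: I3 RO
cycle 11: I2 EX · I3 EX
cycle 12: I2 WR R5 · I3 WR R3
cycle 13: I4→DivU
cycle 14: I4 RO · I5→MulU
cycle 15: I5 RO
cycle 18: I5 EX
cycle 19: I5 WR R4
cycle 21: I4 EX
cycle 22: I4 WR R3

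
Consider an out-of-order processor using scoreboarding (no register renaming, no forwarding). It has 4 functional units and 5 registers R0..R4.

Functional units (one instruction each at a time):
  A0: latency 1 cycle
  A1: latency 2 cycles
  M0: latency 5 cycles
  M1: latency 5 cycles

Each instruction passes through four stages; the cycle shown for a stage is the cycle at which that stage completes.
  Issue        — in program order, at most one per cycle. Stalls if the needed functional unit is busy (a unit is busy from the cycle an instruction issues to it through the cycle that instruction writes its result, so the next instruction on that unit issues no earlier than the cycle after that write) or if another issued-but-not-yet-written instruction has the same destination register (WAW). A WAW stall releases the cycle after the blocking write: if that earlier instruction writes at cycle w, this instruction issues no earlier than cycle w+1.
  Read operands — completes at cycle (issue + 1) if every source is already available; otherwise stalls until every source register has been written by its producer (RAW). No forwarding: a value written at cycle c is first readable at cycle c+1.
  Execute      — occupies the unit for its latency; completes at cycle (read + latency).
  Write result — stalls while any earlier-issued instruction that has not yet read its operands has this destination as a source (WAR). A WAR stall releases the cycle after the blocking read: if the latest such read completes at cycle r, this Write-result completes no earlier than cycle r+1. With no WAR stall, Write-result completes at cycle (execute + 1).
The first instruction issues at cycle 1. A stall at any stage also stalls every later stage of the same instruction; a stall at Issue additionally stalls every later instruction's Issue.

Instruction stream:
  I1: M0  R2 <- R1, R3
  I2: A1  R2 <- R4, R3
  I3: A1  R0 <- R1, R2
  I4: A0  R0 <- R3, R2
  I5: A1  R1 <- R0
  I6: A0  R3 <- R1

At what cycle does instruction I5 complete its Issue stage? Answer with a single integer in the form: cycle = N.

cycle = 20

I1: IS=1 RO=2 EX=7 WR=8
I2: IS=9 RO=10 EX=12 WR=13  [WAW R2: wait I1 write@8]
I3: IS=14 RO=15 EX=17 WR=18  [struct: A1 busy until I2 writes@13]
I4: IS=19 RO=20 EX=21 WR=22  [WAW R0: wait I3 write@18]
I5: IS=20 RO=23 EX=25 WR=26  [RAW R0: wait I4 write@22]
I6: IS=23 RO=27 EX=28 WR=29  [struct: A0 busy until I4 writes@22; RAW R1: wait I5 write@26]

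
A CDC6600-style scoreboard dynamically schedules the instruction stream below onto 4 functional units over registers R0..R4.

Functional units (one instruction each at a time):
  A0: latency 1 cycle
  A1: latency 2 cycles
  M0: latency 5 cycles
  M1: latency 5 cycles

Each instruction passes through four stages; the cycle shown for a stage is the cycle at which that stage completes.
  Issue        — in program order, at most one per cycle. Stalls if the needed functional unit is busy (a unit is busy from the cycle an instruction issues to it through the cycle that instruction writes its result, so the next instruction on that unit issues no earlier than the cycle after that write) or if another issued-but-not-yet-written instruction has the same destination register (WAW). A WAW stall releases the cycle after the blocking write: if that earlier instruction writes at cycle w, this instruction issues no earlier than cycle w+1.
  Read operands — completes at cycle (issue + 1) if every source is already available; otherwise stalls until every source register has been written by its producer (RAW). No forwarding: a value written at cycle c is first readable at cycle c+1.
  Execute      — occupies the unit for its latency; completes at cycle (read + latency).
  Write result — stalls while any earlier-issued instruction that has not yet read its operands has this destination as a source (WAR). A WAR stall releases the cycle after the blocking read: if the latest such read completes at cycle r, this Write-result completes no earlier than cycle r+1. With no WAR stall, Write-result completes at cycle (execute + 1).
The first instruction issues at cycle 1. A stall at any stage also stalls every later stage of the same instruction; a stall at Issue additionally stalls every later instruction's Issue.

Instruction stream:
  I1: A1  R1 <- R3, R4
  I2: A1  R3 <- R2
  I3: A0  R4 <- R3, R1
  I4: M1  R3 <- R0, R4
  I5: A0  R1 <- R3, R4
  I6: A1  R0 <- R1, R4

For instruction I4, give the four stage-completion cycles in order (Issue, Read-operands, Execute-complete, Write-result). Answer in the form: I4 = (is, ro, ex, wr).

I4 = (11, 14, 19, 20)

[1] I1→A1
[2] I1 RO
[4] I1 EX
[5] I1 WR R1
[6] I2→A1
[7] I2 RO | I3→A0
[9] I2 EX
[10] I2 WR R3
[11] I3 RO | I4→M1
[12] I3 EX
[13] I3 WR R4
[14] I4 RO | I5→A0
[15] I6→A1
[19] I4 EX
[20] I4 WR R3
[21] I5 RO
[22] I5 EX
[23] I5 WR R1
[24] I6 RO
[26] I6 EX
[27] I6 WR R0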